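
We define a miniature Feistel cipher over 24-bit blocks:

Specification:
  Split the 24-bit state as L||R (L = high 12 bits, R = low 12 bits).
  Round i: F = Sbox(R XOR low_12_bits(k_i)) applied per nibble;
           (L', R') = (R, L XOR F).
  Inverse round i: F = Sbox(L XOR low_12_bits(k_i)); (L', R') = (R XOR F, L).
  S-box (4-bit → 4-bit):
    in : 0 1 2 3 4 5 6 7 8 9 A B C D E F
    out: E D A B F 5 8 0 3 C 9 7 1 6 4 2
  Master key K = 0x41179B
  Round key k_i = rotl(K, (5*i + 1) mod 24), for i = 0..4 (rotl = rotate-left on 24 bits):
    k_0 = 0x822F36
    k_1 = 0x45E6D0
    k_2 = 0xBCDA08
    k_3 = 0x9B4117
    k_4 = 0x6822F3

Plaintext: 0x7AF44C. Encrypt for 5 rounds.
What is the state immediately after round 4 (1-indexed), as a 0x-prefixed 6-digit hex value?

s_0 = plaintext = 0x7AF44C
s_1 = Round(s_0, k_0) = 0x44C0A6
s_2 = Round(s_1, k_1) = 0x0A6C44
s_3 = Round(s_2, k_2) = 0xC44857
s_4 = Round(s_3, k_3) = 0x8570BA
s_5 = Round(s_4, k_4) = 0x0BA2AB

0x8570BA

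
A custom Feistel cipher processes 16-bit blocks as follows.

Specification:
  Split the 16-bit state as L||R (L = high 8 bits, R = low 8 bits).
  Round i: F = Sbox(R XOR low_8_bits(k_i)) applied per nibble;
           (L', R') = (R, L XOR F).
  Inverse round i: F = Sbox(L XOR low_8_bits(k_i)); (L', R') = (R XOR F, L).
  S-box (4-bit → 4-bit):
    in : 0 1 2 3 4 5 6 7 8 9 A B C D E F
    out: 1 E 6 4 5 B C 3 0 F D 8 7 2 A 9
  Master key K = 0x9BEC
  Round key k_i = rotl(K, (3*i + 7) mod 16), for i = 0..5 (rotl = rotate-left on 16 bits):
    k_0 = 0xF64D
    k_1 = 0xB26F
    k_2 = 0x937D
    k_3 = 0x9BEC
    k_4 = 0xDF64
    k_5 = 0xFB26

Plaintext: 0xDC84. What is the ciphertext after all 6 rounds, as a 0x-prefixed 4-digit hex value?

0xDE38

s_0 = plaintext = 0xDC84
s_1 = Round(s_0, k_0) = 0x84A3
s_2 = Round(s_1, k_1) = 0xA3F3
s_3 = Round(s_2, k_2) = 0xF3A9
s_4 = Round(s_3, k_3) = 0xA9A8
s_5 = Round(s_4, k_4) = 0xA8DE
s_6 = Round(s_5, k_5) = 0xDE38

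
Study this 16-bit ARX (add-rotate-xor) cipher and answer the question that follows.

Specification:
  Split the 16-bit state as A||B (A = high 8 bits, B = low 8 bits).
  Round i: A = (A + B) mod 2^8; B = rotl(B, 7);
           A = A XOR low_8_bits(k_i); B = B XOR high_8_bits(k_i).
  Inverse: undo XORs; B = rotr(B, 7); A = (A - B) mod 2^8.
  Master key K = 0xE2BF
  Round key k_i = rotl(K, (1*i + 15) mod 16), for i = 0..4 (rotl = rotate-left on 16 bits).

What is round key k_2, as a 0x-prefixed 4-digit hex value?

0xC57F

K = 0xE2BF
k_0 = rotl(K, (1*0+15) mod 16) = rotl(K, 15) = 0xF15F
k_1 = rotl(K, (1*1+15) mod 16) = rotl(K, 0) = 0xE2BF
k_2 = rotl(K, (1*2+15) mod 16) = rotl(K, 1) = 0xC57F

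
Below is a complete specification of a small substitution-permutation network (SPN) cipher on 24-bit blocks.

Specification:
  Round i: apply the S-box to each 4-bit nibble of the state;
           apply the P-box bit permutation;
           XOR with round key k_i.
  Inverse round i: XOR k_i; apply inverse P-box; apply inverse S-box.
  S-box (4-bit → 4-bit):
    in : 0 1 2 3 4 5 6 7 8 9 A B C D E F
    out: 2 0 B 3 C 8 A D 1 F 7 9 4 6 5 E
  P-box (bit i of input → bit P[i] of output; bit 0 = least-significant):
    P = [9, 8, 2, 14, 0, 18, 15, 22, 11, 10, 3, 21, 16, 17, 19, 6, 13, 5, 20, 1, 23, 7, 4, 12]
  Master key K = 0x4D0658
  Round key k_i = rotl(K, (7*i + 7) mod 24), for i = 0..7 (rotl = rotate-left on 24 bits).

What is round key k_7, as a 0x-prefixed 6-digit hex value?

0x06584D

K = 0x4D0658
k_0 = rotl(K, (7*0+7) mod 24) = rotl(K, 7) = 0x832C26
k_1 = rotl(K, (7*1+7) mod 24) = rotl(K, 14) = 0x961341
k_2 = rotl(K, (7*2+7) mod 24) = rotl(K, 21) = 0x09A0CB
k_3 = rotl(K, (7*3+7) mod 24) = rotl(K, 4) = 0xD06584
k_4 = rotl(K, (7*4+7) mod 24) = rotl(K, 11) = 0x32C268
k_5 = rotl(K, (7*5+7) mod 24) = rotl(K, 18) = 0x613419
k_6 = rotl(K, (7*6+7) mod 24) = rotl(K, 1) = 0x9A0CB0
k_7 = rotl(K, (7*7+7) mod 24) = rotl(K, 8) = 0x06584D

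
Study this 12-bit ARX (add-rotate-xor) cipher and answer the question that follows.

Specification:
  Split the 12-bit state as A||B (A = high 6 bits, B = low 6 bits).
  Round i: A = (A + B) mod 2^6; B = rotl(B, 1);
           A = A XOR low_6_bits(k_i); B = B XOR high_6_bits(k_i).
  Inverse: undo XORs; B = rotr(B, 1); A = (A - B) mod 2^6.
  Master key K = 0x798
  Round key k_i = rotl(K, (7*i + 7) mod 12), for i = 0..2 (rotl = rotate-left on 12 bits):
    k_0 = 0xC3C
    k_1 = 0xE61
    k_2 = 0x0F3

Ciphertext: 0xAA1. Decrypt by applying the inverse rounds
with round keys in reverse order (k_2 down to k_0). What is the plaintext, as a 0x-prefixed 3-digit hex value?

0x5D2

s_0 = ciphertext = 0xAA1
s_1 = InvRound(s_0, k_2) = 0x211
s_2 = InvRound(s_1, k_1) = 0x554
s_3 = InvRound(s_2, k_0) = 0x5D2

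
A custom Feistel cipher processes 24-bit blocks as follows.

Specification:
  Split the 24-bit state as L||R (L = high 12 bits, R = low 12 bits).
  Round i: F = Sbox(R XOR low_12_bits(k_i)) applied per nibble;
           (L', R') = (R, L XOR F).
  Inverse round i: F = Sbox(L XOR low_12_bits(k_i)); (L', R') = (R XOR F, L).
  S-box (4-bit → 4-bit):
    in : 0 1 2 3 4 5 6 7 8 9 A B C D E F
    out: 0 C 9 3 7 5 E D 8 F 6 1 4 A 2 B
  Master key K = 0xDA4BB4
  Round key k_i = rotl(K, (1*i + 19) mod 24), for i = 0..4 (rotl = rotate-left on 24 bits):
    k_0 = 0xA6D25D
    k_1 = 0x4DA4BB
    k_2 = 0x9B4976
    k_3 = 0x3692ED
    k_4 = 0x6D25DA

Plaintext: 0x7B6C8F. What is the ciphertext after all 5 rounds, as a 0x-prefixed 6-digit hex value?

s_0 = plaintext = 0x7B6C8F
s_1 = Round(s_0, k_0) = 0xC8F51F
s_2 = Round(s_1, k_1) = 0x51F0E8
s_3 = Round(s_2, k_2) = 0x0E8AED
s_4 = Round(s_3, k_3) = 0xAED8E8
s_5 = Round(s_4, k_4) = 0x8E80D4

0x8E80D4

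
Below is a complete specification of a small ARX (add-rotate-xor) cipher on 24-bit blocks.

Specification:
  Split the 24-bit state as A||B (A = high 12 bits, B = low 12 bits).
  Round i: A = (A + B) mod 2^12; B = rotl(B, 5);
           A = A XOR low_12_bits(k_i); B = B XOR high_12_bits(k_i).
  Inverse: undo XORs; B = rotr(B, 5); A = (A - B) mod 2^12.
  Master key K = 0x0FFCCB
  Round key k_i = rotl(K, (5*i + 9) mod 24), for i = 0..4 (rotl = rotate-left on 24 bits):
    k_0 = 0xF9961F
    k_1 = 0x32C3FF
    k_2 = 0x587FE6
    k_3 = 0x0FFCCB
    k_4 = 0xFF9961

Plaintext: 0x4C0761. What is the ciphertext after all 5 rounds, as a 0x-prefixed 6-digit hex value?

0xA5B323

s_0 = plaintext = 0x4C0761
s_1 = Round(s_0, k_0) = 0xA3E3B7
s_2 = Round(s_1, k_1) = 0xE0A5CB
s_3 = Round(s_2, k_2) = 0xC33CEC
s_4 = Round(s_3, k_3) = 0x5D4D66
s_5 = Round(s_4, k_4) = 0xA5B323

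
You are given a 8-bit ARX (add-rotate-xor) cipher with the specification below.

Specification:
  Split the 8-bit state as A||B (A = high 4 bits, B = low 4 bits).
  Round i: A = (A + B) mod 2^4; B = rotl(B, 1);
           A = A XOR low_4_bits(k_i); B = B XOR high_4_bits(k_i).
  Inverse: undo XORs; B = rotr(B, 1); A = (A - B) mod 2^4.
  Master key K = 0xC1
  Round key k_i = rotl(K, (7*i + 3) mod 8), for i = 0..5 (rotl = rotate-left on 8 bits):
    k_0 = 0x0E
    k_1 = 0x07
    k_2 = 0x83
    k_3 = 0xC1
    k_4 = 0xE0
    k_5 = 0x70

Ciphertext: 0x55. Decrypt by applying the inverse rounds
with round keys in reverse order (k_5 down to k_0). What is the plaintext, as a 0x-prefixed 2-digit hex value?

0xB2

s_0 = ciphertext = 0x55
s_1 = InvRound(s_0, k_5) = 0x41
s_2 = InvRound(s_1, k_4) = 0x5F
s_3 = InvRound(s_2, k_3) = 0xB9
s_4 = InvRound(s_3, k_2) = 0x08
s_5 = InvRound(s_4, k_1) = 0x34
s_6 = InvRound(s_5, k_0) = 0xB2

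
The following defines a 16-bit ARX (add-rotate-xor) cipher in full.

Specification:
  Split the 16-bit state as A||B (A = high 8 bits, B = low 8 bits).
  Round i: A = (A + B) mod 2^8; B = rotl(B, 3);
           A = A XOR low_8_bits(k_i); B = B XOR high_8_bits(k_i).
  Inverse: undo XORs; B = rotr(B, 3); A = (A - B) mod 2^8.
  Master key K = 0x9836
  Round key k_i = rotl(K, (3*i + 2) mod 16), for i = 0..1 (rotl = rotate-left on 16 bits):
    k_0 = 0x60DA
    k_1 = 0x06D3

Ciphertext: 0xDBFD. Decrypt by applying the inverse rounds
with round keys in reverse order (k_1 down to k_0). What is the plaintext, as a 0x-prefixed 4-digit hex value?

s_0 = ciphertext = 0xDBFD
s_1 = InvRound(s_0, k_1) = 0x897F
s_2 = InvRound(s_1, k_0) = 0x70E3

0x70E3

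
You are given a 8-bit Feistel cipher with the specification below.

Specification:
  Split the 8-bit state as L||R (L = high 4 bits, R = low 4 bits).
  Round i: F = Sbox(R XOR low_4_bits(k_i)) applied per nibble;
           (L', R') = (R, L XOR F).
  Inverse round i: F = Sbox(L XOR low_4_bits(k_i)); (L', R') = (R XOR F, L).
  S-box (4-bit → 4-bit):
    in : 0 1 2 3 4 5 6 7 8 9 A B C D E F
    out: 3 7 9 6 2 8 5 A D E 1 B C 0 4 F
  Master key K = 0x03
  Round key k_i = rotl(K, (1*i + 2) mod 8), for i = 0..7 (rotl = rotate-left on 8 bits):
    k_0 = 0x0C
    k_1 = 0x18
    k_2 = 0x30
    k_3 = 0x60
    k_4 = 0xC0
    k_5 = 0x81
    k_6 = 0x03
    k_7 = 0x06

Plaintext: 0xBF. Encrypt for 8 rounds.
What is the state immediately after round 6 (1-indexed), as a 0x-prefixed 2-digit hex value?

0x78

s_0 = plaintext = 0xBF
s_1 = Round(s_0, k_0) = 0xFD
s_2 = Round(s_1, k_1) = 0xD7
s_3 = Round(s_2, k_2) = 0x77
s_4 = Round(s_3, k_3) = 0x7D
s_5 = Round(s_4, k_4) = 0xD7
s_6 = Round(s_5, k_5) = 0x78
s_7 = Round(s_6, k_6) = 0x8C
s_8 = Round(s_7, k_7) = 0xC9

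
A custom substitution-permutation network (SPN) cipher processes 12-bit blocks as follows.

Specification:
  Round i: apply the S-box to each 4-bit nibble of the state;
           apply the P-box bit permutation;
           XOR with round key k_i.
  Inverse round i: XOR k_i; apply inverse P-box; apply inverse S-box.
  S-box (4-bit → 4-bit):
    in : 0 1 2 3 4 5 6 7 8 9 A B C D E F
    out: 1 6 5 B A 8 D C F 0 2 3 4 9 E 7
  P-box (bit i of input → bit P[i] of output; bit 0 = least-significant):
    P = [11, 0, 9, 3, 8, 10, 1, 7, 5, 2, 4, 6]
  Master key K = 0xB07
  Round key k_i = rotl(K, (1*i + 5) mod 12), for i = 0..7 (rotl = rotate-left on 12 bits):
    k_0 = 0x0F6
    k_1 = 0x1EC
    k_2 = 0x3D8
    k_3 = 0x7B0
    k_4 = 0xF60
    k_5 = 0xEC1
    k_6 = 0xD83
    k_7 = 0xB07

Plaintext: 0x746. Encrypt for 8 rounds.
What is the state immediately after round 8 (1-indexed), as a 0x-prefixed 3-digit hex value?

s_0 = plaintext = 0x746
s_1 = Round(s_0, k_0) = 0xE2E
s_2 = Round(s_1, k_1) = 0x2B3
s_3 = Round(s_2, k_2) = 0xEE1
s_4 = Round(s_3, k_3) = 0x167
s_5 = Round(s_4, k_4) = 0xCFE
s_6 = Round(s_5, k_5) = 0x9DA
s_7 = Round(s_6, k_6) = 0xC02
s_8 = Round(s_7, k_7) = 0x017

0x017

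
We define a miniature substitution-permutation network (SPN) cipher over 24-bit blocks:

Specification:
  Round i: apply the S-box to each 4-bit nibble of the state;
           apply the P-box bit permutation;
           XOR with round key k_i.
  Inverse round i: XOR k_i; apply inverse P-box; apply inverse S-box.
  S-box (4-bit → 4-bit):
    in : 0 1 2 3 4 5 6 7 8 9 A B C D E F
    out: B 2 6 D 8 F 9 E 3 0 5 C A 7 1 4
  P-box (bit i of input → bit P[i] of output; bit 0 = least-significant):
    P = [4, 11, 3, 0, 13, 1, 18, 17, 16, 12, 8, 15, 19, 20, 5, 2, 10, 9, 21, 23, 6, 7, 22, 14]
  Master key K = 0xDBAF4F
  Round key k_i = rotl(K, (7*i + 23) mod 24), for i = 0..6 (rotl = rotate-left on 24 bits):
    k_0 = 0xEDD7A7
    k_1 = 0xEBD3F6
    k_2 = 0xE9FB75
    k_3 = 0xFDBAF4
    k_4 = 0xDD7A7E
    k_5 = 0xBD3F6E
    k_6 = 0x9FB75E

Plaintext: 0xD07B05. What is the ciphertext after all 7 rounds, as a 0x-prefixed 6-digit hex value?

s_0 = plaintext = 0xD07B05
s_1 = Round(s_0, k_0) = 0x3F7858
s_2 = Round(s_1, k_1) = 0x9CAB80
s_3 = Round(s_2, k_2) = 0x615046
s_4 = Round(s_3, k_3) = 0xE66881
s_5 = Round(s_4, k_4) = 0x544638
s_6 = Round(s_5, k_5) = 0x7AD7BA
s_7 = Round(s_6, k_6) = 0xE162E6

0xE162E6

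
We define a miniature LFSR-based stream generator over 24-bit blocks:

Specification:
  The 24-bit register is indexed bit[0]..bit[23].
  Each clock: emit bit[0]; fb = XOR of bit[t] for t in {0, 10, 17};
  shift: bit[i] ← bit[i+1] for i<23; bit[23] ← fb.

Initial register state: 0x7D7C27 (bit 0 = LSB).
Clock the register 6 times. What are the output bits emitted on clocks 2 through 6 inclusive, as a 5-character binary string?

11001

reg_0 = 0x7D7C27
clock 1: out=1, reg = 0x3EBE13
clock 2: out=1, reg = 0x9F5F09
clock 3: out=1, reg = 0xCFAF84
clock 4: out=0, reg = 0x67D7C2
clock 5: out=0, reg = 0x33EBE1
clock 6: out=1, reg = 0x19F5F0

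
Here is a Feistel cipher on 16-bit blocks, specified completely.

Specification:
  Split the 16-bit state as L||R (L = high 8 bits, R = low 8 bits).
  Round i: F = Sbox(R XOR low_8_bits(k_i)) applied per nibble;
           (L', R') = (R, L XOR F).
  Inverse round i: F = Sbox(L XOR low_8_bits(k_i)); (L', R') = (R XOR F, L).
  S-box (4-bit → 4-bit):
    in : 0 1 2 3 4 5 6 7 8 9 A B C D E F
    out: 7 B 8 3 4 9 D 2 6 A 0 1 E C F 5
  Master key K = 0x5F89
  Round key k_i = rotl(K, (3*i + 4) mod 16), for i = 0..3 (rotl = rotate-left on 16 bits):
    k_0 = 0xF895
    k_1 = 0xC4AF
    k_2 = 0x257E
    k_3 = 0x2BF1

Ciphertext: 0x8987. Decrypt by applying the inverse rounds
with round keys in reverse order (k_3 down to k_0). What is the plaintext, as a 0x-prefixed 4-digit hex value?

s_0 = ciphertext = 0x8987
s_1 = InvRound(s_0, k_3) = 0xA189
s_2 = InvRound(s_1, k_2) = 0x4CA1
s_3 = InvRound(s_2, k_1) = 0x524C
s_4 = InvRound(s_3, k_0) = 0xAE52

0xAE52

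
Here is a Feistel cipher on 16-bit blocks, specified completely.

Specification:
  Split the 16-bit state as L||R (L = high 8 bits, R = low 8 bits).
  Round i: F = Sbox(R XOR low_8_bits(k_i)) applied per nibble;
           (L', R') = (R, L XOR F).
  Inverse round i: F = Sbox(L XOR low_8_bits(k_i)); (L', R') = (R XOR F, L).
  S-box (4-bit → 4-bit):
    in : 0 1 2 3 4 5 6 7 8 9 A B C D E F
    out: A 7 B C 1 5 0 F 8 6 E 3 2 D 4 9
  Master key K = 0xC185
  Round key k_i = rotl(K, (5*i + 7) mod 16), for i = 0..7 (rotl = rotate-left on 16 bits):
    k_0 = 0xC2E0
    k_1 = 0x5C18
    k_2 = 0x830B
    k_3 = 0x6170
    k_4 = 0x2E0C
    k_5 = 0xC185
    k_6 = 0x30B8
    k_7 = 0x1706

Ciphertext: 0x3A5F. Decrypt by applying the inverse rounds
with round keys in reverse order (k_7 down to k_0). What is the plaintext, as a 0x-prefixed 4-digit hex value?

s_0 = ciphertext = 0x3A5F
s_1 = InvRound(s_0, k_7) = 0x9D3A
s_2 = InvRound(s_1, k_6) = 0x8F9D
s_3 = InvRound(s_2, k_5) = 0x338F
s_4 = InvRound(s_3, k_4) = 0x4633
s_5 = InvRound(s_4, k_3) = 0xF346
s_6 = InvRound(s_5, k_2) = 0xDEF3
s_7 = InvRound(s_6, k_1) = 0xD3DE
s_8 = InvRound(s_7, k_0) = 0x12D3

0x12D3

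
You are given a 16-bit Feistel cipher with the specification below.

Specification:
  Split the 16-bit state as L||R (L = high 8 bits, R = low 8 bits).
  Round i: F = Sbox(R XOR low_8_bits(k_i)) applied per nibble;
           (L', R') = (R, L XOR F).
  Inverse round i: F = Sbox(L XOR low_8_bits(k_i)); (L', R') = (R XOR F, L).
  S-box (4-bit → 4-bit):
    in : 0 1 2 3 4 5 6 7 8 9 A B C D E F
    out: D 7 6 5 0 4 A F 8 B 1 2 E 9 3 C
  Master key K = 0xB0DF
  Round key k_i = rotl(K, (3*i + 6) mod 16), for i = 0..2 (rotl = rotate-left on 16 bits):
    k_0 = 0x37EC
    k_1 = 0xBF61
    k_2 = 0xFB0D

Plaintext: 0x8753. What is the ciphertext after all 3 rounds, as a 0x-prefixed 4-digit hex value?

s_0 = plaintext = 0x8753
s_1 = Round(s_0, k_0) = 0x53AB
s_2 = Round(s_1, k_1) = 0xABB2
s_3 = Round(s_2, k_2) = 0xB287

0xB287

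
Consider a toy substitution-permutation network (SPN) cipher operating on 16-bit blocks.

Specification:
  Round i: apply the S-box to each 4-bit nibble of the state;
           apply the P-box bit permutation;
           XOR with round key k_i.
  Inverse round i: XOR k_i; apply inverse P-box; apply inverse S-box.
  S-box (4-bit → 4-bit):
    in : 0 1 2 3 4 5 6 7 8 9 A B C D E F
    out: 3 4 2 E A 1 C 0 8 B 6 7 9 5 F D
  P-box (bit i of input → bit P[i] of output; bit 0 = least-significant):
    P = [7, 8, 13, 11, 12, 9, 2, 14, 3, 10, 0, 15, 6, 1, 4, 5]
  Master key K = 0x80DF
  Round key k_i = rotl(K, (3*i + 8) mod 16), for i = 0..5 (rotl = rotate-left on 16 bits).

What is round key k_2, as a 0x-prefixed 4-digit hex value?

0xE037

K = 0x80DF
k_0 = rotl(K, (3*0+8) mod 16) = rotl(K, 8) = 0xDF80
k_1 = rotl(K, (3*1+8) mod 16) = rotl(K, 11) = 0xFC06
k_2 = rotl(K, (3*2+8) mod 16) = rotl(K, 14) = 0xE037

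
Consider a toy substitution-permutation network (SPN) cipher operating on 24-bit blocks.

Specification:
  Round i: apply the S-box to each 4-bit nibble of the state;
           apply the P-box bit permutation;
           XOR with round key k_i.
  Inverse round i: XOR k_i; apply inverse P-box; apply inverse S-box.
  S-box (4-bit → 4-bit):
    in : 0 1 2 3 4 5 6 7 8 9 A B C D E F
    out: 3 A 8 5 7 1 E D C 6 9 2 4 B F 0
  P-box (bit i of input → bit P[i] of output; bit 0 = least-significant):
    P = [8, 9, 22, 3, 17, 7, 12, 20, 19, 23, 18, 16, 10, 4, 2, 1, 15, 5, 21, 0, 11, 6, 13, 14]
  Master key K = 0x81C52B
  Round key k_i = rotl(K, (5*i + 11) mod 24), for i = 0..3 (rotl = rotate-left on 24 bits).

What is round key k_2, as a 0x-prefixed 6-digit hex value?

0x7038A5

K = 0x81C52B
k_0 = rotl(K, (5*0+11) mod 24) = rotl(K, 11) = 0x295C0E
k_1 = rotl(K, (5*1+11) mod 24) = rotl(K, 16) = 0x2B81C5
k_2 = rotl(K, (5*2+11) mod 24) = rotl(K, 21) = 0x7038A5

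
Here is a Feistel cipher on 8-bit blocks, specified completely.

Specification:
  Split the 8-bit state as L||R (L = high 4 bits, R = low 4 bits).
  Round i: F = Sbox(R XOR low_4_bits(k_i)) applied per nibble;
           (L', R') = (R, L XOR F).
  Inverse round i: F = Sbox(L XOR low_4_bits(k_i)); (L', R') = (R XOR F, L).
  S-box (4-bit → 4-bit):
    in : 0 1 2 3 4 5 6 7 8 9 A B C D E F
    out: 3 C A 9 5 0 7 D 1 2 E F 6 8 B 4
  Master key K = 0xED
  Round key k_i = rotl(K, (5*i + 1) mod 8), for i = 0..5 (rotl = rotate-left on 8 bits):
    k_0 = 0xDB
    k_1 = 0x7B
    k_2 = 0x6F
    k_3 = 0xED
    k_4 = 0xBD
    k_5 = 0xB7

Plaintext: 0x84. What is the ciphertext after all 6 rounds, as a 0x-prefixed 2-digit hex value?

s_0 = plaintext = 0x84
s_1 = Round(s_0, k_0) = 0x4C
s_2 = Round(s_1, k_1) = 0xC9
s_3 = Round(s_2, k_2) = 0x9B
s_4 = Round(s_3, k_3) = 0xBE
s_5 = Round(s_4, k_4) = 0xE2
s_6 = Round(s_5, k_5) = 0x2E

0x2E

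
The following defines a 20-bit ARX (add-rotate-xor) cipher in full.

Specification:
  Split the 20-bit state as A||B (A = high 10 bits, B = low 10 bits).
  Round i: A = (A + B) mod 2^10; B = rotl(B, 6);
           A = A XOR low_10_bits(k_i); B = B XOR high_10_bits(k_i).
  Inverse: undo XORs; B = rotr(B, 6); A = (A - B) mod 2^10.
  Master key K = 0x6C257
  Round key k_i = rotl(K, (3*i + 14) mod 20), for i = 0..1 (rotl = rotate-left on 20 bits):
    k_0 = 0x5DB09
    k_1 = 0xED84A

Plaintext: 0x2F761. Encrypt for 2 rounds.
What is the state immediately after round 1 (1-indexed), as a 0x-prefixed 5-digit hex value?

s_0 = plaintext = 0x2F761
s_1 = Round(s_0, k_0) = 0xC5D00
s_2 = Round(s_1, k_1) = 0x177A6

0xC5D00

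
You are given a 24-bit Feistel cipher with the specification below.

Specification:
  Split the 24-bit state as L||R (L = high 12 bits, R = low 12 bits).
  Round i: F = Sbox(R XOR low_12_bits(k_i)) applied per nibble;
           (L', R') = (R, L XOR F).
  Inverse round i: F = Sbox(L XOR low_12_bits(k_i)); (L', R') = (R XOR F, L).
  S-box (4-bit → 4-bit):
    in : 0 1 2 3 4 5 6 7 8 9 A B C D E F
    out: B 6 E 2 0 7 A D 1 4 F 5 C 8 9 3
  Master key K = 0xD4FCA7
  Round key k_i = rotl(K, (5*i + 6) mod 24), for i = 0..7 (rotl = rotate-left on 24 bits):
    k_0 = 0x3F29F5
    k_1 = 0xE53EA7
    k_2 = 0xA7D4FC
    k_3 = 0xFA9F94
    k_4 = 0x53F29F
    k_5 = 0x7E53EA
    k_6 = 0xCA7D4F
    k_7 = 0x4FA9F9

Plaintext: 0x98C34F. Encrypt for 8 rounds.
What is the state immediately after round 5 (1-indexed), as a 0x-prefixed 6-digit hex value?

0x00823C

s_0 = plaintext = 0x98C34F
s_1 = Round(s_0, k_0) = 0x34F6D3
s_2 = Round(s_1, k_1) = 0x6D329F
s_3 = Round(s_2, k_2) = 0x29FC71
s_4 = Round(s_3, k_3) = 0xC71008
s_5 = Round(s_4, k_4) = 0x00823C
s_6 = Round(s_5, k_5) = 0x23C682
s_7 = Round(s_6, k_6) = 0x6827F4
s_8 = Round(s_7, k_7) = 0x7F4F3A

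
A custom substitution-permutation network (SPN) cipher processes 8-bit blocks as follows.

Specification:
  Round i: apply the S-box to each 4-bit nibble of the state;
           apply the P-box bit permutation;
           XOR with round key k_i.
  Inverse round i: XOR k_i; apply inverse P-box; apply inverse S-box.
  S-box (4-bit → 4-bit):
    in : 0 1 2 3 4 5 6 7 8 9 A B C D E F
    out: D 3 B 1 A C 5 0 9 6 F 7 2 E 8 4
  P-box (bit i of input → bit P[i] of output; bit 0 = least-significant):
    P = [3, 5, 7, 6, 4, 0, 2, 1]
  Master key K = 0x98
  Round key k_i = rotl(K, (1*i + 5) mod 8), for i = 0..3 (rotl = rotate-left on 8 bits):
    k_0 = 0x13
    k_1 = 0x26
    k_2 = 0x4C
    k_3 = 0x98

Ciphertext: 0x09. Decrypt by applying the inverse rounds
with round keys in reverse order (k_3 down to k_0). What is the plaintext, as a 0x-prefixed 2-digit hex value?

0x74

s_0 = ciphertext = 0x09
s_1 = InvRound(s_0, k_3) = 0x1F
s_2 = InvRound(s_1, k_2) = 0x2E
s_3 = InvRound(s_2, k_1) = 0x73
s_4 = InvRound(s_3, k_0) = 0x74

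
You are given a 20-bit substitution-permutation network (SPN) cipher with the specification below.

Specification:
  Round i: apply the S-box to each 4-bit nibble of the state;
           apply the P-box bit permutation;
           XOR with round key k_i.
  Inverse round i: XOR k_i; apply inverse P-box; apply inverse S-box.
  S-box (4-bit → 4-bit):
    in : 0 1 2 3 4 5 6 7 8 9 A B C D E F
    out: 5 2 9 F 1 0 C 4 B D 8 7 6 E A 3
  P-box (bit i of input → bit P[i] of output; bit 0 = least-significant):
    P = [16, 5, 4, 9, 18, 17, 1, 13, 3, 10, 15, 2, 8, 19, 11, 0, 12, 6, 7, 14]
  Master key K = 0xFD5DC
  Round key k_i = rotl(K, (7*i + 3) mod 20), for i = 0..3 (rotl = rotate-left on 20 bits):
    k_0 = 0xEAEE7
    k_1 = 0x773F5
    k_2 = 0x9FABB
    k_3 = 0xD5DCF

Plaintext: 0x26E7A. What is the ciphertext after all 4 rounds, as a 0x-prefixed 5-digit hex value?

s_0 = plaintext = 0x26E7A
s_1 = Round(s_0, k_0) = 0xEF0E0
s_2 = Round(s_1, k_1) = 0xC92AD
s_3 = Round(s_2, k_2) = 0x9D146
s_4 = Round(s_3, k_3) = 0x1035E

0x1035E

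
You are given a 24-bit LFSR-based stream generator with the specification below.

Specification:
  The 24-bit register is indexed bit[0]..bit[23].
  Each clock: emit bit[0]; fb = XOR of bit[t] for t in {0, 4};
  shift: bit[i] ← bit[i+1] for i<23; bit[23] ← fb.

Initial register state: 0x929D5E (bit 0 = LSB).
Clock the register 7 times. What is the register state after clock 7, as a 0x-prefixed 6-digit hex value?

0x17253A

reg_0 = 0x929D5E
clock 1: out=0, reg = 0xC94EAF
clock 2: out=1, reg = 0xE4A757
clock 3: out=1, reg = 0x7253AB
clock 4: out=1, reg = 0xB929D5
clock 5: out=1, reg = 0x5C94EA
clock 6: out=0, reg = 0x2E4A75
clock 7: out=1, reg = 0x17253A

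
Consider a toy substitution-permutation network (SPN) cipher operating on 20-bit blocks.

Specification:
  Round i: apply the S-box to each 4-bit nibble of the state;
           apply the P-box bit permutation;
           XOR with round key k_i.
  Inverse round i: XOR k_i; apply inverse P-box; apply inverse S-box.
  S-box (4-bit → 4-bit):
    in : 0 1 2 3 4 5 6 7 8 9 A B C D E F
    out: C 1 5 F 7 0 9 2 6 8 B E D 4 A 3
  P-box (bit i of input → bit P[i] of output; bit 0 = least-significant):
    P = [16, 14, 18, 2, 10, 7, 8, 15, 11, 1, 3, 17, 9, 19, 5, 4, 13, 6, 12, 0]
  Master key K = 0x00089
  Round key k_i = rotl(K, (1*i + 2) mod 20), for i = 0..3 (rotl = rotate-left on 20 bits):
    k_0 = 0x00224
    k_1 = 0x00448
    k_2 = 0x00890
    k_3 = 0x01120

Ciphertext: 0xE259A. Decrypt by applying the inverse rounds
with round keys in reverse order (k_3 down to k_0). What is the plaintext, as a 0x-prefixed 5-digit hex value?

0x036DE

s_0 = ciphertext = 0xE259A
s_1 = InvRound(s_0, k_3) = 0x2BBFD
s_2 = InvRound(s_1, k_2) = 0x32009
s_3 = InvRound(s_2, k_1) = 0xA5911
s_4 = InvRound(s_3, k_0) = 0x036DE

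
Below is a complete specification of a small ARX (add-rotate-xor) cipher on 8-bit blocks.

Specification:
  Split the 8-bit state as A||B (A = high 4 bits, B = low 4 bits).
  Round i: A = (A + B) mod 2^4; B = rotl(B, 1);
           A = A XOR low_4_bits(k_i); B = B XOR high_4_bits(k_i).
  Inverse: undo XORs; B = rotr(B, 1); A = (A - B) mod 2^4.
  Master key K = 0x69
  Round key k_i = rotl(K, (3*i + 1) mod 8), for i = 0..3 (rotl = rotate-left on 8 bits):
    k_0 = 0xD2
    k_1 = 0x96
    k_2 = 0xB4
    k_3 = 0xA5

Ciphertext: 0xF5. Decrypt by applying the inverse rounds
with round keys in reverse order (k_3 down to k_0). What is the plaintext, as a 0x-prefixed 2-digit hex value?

0xC0

s_0 = ciphertext = 0xF5
s_1 = InvRound(s_0, k_3) = 0xBF
s_2 = InvRound(s_1, k_2) = 0xD2
s_3 = InvRound(s_2, k_1) = 0xED
s_4 = InvRound(s_3, k_0) = 0xC0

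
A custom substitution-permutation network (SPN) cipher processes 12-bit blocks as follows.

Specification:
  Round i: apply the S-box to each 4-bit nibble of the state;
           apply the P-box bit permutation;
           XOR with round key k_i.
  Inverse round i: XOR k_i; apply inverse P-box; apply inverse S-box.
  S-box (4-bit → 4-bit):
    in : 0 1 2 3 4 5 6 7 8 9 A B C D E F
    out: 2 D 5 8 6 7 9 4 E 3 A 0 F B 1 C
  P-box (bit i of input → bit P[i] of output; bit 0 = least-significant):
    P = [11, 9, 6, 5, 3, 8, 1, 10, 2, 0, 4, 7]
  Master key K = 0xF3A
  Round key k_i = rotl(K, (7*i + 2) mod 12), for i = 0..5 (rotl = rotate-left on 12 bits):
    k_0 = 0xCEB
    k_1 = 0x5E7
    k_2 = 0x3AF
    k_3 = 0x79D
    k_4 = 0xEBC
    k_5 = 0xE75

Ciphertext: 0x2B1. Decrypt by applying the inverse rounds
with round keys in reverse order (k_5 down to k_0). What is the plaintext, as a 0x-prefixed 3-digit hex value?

0x876

s_0 = ciphertext = 0x2B1
s_1 = InvRound(s_0, k_5) = 0x632
s_2 = InvRound(s_1, k_4) = 0x62E
s_3 = InvRound(s_2, k_3) = 0x843
s_4 = InvRound(s_3, k_2) = 0x69C
s_5 = InvRound(s_4, k_1) = 0x458
s_6 = InvRound(s_5, k_0) = 0x876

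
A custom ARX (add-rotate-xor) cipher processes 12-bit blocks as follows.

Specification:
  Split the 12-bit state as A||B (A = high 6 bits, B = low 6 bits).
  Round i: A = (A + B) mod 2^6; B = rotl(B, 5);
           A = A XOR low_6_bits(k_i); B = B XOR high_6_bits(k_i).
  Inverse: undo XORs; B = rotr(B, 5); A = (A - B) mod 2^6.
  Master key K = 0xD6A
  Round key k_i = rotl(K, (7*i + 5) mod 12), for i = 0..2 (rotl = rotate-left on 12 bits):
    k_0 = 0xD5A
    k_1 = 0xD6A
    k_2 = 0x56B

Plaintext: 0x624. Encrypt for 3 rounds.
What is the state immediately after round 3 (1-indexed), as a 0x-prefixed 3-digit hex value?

0x196

s_0 = plaintext = 0x624
s_1 = Round(s_0, k_0) = 0x9A7
s_2 = Round(s_1, k_1) = 0x9C6
s_3 = Round(s_2, k_2) = 0x196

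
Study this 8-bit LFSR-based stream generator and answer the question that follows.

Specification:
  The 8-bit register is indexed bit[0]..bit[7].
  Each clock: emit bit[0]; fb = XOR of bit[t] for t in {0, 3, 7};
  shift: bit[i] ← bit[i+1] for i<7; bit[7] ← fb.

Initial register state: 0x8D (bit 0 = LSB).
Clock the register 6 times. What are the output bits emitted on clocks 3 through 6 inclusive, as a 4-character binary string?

reg_0 = 0x8D
clock 1: out=1, reg = 0xC6
clock 2: out=0, reg = 0xE3
clock 3: out=1, reg = 0x71
clock 4: out=1, reg = 0xB8
clock 5: out=0, reg = 0x5C
clock 6: out=0, reg = 0xAE

1100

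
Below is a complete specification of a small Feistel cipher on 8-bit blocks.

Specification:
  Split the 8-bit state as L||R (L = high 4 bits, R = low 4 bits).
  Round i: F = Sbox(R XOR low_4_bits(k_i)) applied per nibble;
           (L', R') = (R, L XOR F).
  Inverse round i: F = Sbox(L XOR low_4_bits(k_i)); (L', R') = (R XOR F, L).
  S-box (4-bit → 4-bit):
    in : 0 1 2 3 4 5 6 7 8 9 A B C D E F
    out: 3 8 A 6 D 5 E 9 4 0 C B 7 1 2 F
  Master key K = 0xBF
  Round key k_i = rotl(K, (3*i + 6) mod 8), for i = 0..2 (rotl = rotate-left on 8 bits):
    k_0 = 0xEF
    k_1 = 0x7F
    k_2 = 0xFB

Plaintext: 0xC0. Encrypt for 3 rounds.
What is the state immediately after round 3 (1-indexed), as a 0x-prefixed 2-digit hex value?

0x74

s_0 = plaintext = 0xC0
s_1 = Round(s_0, k_0) = 0x03
s_2 = Round(s_1, k_1) = 0x37
s_3 = Round(s_2, k_2) = 0x74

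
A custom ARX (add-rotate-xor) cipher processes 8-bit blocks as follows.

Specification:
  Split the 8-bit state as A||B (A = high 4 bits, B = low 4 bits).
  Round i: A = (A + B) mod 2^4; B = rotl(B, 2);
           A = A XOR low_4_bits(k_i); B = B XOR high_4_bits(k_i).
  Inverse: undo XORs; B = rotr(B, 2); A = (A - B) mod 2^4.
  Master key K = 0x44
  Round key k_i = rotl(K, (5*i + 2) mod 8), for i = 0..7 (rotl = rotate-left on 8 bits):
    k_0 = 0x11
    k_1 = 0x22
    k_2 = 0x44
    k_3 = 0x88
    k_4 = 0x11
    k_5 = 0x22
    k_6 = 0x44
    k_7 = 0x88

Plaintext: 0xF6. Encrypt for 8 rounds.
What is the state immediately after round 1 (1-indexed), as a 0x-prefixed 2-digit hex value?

0x48

s_0 = plaintext = 0xF6
s_1 = Round(s_0, k_0) = 0x48
s_2 = Round(s_1, k_1) = 0xE0
s_3 = Round(s_2, k_2) = 0xA4
s_4 = Round(s_3, k_3) = 0x69
s_5 = Round(s_4, k_4) = 0xE7
s_6 = Round(s_5, k_5) = 0x7F
s_7 = Round(s_6, k_6) = 0x2B
s_8 = Round(s_7, k_7) = 0x56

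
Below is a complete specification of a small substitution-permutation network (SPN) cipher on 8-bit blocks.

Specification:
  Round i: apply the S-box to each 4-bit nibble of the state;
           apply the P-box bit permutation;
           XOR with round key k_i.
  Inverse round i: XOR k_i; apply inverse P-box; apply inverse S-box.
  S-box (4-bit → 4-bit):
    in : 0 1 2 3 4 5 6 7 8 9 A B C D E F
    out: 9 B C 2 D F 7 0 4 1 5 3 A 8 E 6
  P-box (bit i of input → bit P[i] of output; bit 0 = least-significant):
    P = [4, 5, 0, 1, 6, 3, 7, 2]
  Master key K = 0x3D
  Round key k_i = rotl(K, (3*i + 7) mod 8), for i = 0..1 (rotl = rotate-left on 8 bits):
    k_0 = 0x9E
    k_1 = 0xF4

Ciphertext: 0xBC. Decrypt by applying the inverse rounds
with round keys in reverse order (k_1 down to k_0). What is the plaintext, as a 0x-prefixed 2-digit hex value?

s_0 = ciphertext = 0xBC
s_1 = InvRound(s_0, k_1) = 0xB7
s_2 = InvRound(s_1, k_0) = 0x3F

0x3F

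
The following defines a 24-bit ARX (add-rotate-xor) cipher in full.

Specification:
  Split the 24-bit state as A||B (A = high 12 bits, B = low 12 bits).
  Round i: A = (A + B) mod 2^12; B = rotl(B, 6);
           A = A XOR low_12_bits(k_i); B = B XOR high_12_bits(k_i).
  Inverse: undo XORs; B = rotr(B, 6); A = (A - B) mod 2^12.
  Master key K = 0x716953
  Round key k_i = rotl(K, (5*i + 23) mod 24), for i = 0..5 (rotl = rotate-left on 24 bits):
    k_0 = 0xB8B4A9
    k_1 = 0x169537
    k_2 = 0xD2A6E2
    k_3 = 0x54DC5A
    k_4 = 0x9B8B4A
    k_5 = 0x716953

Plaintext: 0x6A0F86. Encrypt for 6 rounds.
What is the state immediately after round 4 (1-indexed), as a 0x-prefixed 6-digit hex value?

s_0 = plaintext = 0x6A0F86
s_1 = Round(s_0, k_0) = 0x28FA35
s_2 = Round(s_1, k_1) = 0x9F3C01
s_3 = Round(s_2, k_2) = 0x316D5A
s_4 = Round(s_3, k_3) = 0xC2A3F8
s_5 = Round(s_4, k_4) = 0xB687B7
s_6 = Round(s_5, k_5) = 0xA4CAC8

0xC2A3F8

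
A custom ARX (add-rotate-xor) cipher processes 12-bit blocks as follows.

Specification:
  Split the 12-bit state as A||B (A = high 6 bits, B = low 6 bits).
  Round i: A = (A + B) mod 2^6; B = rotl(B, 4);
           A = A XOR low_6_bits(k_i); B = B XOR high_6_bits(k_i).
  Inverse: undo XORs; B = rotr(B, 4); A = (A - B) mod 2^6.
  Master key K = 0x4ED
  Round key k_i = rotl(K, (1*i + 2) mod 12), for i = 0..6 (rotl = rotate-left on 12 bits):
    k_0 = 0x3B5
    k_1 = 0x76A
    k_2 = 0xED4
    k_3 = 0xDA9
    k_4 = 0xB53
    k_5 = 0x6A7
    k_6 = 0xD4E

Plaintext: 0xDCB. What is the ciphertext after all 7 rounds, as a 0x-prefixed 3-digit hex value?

0x6A4

s_0 = plaintext = 0xDCB
s_1 = Round(s_0, k_0) = 0xDFC
s_2 = Round(s_1, k_1) = 0x652
s_3 = Round(s_2, k_2) = 0xFDF
s_4 = Round(s_3, k_3) = 0xDC1
s_5 = Round(s_4, k_4) = 0xAFD
s_6 = Round(s_5, k_5) = 0x3C5
s_7 = Round(s_6, k_6) = 0x6A4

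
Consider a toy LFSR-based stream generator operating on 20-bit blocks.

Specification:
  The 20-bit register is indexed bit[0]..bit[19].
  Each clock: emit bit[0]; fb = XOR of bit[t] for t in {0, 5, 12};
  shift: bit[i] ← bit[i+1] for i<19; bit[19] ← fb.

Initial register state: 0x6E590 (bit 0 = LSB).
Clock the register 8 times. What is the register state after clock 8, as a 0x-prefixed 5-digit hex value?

reg_0 = 0x6E590
clock 1: out=0, reg = 0x372C8
clock 2: out=0, reg = 0x9B964
clock 3: out=0, reg = 0x4DCB2
clock 4: out=0, reg = 0x26E59
clock 5: out=1, reg = 0x9372C
clock 6: out=0, reg = 0x49B96
clock 7: out=0, reg = 0xA4DCB
clock 8: out=1, reg = 0xD26E5

0xD26E5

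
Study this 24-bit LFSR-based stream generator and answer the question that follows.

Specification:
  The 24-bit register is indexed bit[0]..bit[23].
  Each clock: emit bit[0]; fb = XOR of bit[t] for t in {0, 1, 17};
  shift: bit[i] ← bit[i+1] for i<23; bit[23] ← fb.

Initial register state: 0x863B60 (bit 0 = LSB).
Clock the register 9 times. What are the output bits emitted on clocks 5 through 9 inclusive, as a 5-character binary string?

reg_0 = 0x863B60
clock 1: out=0, reg = 0xC31DB0
clock 2: out=0, reg = 0xE18ED8
clock 3: out=0, reg = 0x70C76C
clock 4: out=0, reg = 0x3863B6
clock 5: out=0, reg = 0x9C31DB
clock 6: out=1, reg = 0x4E18ED
clock 7: out=1, reg = 0x270C76
clock 8: out=0, reg = 0x13863B
clock 9: out=1, reg = 0x89C31D

01101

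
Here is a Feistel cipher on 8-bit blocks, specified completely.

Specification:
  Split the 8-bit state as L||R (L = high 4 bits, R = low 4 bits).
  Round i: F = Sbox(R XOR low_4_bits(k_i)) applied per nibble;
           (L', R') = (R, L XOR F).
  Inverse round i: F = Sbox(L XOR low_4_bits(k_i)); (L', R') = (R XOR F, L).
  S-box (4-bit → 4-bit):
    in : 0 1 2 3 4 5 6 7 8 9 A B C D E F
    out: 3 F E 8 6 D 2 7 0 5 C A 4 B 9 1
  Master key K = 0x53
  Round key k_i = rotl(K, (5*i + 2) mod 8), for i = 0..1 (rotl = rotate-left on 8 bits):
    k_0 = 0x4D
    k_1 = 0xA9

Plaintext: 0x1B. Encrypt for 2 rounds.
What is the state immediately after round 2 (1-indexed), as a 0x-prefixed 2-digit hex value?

0x37

s_0 = plaintext = 0x1B
s_1 = Round(s_0, k_0) = 0xB3
s_2 = Round(s_1, k_1) = 0x37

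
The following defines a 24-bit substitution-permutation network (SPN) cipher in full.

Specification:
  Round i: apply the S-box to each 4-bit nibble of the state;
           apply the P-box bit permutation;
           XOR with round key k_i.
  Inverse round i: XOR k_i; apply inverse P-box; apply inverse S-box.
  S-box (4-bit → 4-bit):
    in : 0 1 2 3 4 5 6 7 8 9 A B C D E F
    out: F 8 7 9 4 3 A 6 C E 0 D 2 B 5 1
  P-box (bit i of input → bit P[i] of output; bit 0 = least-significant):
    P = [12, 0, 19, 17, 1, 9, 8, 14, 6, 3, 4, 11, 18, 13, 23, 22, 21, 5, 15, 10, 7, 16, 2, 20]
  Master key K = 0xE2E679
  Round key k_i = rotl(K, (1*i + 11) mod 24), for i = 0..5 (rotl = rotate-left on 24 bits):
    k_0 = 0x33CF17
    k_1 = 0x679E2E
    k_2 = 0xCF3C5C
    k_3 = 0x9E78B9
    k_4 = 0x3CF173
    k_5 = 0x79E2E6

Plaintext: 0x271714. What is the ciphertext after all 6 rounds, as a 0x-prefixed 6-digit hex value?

0x3D76EB

s_0 = plaintext = 0x271714
s_1 = Round(s_0, k_0) = 0x7A0FAB
s_2 = Round(s_1, k_1) = 0xA8AE6A
s_3 = Round(s_2, k_2) = 0xCFFA0C
s_4 = Round(s_3, k_3) = 0xBB3BBA
s_5 = Round(s_4, k_4) = 0x483CA5
s_6 = Round(s_5, k_5) = 0x3D76EB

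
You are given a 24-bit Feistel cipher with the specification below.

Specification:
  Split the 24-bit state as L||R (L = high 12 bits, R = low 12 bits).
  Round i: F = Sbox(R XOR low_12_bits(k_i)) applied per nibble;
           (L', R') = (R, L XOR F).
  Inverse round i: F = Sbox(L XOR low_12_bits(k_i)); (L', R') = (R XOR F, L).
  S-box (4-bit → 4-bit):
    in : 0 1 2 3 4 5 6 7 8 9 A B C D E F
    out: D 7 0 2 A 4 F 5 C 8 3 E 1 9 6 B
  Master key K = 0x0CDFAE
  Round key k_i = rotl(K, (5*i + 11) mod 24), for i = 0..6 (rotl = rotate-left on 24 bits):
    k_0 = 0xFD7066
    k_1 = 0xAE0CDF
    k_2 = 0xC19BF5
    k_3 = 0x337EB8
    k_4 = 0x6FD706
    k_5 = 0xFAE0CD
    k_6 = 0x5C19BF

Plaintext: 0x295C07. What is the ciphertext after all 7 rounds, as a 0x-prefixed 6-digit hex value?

0x273B9D

s_0 = plaintext = 0x295C07
s_1 = Round(s_0, k_0) = 0xC07362
s_2 = Round(s_1, k_1) = 0x3627EE
s_3 = Round(s_2, k_2) = 0x7EE21C
s_4 = Round(s_3, k_3) = 0x21C6D4
s_5 = Round(s_4, k_4) = 0x6D458C
s_6 = Round(s_5, k_5) = 0x58C273
s_7 = Round(s_6, k_6) = 0x273B9D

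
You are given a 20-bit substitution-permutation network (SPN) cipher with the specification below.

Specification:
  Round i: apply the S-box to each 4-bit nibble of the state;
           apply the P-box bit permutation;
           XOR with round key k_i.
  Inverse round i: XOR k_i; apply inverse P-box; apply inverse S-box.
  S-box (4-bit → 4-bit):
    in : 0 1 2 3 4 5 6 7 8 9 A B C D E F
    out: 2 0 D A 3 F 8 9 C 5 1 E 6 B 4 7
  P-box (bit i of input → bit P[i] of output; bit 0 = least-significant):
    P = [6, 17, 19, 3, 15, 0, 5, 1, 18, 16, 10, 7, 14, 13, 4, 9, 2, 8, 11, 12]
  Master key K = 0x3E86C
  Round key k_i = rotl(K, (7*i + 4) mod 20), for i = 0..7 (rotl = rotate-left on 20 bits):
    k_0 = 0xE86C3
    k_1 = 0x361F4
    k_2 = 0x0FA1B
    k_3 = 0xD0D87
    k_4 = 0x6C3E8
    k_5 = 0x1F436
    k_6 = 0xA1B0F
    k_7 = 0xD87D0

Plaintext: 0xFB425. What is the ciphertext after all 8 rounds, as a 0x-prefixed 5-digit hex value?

s_0 = plaintext = 0xFB425
s_1 = Round(s_0, k_0) = 0x12DBD
s_2 = Round(s_1, k_1) = 0x4230F
s_3 = Round(s_2, k_2) = 0xBB9CE
s_4 = Round(s_3, k_3) = 0x132B6
s_5 = Round(s_4, k_4) = 0x2E543
s_6 = Round(s_5, k_5) = 0x668AB
s_7 = Round(s_6, k_6) = 0x08D87
s_8 = Round(s_7, k_7) = 0x8842A

0x8842A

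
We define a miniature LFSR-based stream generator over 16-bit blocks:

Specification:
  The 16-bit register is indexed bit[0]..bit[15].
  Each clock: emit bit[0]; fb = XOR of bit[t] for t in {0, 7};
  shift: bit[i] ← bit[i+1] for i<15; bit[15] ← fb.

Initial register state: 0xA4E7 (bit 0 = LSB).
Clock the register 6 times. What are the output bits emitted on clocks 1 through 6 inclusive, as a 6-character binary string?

111001

reg_0 = 0xA4E7
clock 1: out=1, reg = 0x5273
clock 2: out=1, reg = 0xA939
clock 3: out=1, reg = 0xD49C
clock 4: out=0, reg = 0xEA4E
clock 5: out=0, reg = 0x7527
clock 6: out=1, reg = 0xBA93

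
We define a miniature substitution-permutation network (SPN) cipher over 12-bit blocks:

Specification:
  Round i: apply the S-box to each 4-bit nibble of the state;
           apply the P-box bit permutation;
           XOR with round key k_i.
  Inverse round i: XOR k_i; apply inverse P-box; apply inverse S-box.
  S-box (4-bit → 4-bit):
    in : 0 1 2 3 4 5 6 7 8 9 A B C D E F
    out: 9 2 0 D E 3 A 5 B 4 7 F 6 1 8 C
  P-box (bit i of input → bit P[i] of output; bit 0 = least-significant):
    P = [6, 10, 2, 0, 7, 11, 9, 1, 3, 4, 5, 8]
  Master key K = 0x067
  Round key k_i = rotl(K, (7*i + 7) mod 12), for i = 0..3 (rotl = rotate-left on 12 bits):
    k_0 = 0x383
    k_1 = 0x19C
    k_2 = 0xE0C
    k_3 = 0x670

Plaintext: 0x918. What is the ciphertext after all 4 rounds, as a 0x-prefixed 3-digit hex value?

0xEAE

s_0 = plaintext = 0x918
s_1 = Round(s_0, k_0) = 0xFE2
s_2 = Round(s_1, k_1) = 0x0BE
s_3 = Round(s_2, k_2) = 0x587
s_4 = Round(s_3, k_3) = 0xEAE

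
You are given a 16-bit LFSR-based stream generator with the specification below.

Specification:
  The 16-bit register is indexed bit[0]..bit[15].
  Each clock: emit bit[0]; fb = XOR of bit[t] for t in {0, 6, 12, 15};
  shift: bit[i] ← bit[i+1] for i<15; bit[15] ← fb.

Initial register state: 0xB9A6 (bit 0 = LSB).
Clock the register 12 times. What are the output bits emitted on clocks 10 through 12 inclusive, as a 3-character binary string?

reg_0 = 0xB9A6
clock 1: out=0, reg = 0x5CD3
clock 2: out=1, reg = 0xAE69
clock 3: out=1, reg = 0xD734
clock 4: out=0, reg = 0x6B9A
clock 5: out=0, reg = 0x35CD
clock 6: out=1, reg = 0x9AE6
clock 7: out=0, reg = 0xCD73
clock 8: out=1, reg = 0xE6B9
clock 9: out=1, reg = 0x735C
clock 10: out=0, reg = 0x39AE
clock 11: out=0, reg = 0x9CD7
clock 12: out=1, reg = 0x4E6B

001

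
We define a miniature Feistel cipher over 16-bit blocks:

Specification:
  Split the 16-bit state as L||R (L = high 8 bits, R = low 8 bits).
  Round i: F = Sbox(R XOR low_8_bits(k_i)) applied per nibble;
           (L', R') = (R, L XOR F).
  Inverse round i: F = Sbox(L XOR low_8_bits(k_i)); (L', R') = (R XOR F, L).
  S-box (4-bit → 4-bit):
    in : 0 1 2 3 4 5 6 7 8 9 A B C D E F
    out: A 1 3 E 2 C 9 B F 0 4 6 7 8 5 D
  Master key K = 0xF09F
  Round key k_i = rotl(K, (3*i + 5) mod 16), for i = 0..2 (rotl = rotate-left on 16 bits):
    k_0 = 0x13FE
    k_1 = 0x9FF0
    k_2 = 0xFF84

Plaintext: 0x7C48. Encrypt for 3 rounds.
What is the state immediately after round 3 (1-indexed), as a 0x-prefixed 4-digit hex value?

s_0 = plaintext = 0x7C48
s_1 = Round(s_0, k_0) = 0x4815
s_2 = Round(s_1, k_1) = 0x1514
s_3 = Round(s_2, k_2) = 0x141F

0x141F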